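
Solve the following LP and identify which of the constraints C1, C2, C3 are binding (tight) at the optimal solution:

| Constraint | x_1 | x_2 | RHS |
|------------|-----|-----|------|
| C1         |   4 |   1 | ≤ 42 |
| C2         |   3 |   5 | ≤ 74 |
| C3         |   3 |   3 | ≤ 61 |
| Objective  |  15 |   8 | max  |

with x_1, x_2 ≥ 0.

At x_1 = 8, x_2 = 10, compute slack b - a·x for each constraint:
  C1: 42 − 42 = 0  (binding)
  C2: 74 − 74 = 0  (binding)
  C3: 61 − 54 = 7  (slack)

Optimal: x_1 = 8, x_2 = 10
Binding: C1, C2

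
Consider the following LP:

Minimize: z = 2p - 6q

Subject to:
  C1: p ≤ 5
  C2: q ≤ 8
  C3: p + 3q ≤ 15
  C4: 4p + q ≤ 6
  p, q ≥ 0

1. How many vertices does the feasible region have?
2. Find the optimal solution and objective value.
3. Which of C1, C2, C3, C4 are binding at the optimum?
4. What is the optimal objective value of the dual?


1. 4
2. p = 0, q = 5, z = -30
3. C3
4. -30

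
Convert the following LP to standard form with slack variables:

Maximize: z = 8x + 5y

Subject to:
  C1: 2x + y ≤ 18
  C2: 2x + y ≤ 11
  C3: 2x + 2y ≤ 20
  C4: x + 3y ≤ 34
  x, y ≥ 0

max z = 8x + 5y

s.t.
  2x + y + s1 = 18
  2x + y + s2 = 11
  2x + 2y + s3 = 20
  x + 3y + s4 = 34
  x, y, s1, s2, s3, s4 ≥ 0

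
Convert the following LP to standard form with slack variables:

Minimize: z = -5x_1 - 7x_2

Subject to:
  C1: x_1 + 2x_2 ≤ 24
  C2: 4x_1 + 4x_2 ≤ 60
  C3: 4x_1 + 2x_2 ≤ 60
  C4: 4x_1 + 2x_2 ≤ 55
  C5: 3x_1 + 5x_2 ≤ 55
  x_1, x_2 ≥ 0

min z = -5x_1 - 7x_2

s.t.
  x_1 + 2x_2 + s1 = 24
  4x_1 + 4x_2 + s2 = 60
  4x_1 + 2x_2 + s3 = 60
  4x_1 + 2x_2 + s4 = 55
  3x_1 + 5x_2 + s5 = 55
  x_1, x_2, s1, s2, s3, s4, s5 ≥ 0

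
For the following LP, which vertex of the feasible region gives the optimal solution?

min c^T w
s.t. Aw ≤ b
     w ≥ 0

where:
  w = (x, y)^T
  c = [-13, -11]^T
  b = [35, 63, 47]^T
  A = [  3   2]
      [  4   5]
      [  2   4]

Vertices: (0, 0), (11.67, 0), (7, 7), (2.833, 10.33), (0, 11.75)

Evaluate the objective at each vertex of the feasible region:
  z(0, 0) = 0
  z(11.67, 0) = -151.7
  z(7, 7) = -168  ←
  z(2.833, 10.33) = -150.5
  z(0, 11.75) = -129.2
The minimum is at x = 7, y = 7.

(7, 7)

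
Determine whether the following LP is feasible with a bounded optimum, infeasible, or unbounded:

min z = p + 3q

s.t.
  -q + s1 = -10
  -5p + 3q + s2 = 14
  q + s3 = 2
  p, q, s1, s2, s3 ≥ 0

Infeasible (no feasible solution exists)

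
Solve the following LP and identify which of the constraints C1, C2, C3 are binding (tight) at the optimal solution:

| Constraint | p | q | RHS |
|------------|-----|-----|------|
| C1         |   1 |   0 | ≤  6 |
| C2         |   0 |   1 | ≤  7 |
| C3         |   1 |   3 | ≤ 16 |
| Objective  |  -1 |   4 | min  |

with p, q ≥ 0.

At p = 6, q = 0, compute slack b - a·x for each constraint:
  C1: 6 − 6 = 0  (binding)
  C2: 7 − 0 = 7  (slack)
  C3: 16 − 6 = 10  (slack)

Optimal: p = 6, q = 0
Binding: C1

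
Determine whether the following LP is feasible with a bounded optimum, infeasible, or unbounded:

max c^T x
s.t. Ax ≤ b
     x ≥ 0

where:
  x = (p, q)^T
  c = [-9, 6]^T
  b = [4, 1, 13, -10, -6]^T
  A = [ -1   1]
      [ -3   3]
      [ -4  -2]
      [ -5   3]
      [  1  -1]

Infeasible (no feasible solution exists)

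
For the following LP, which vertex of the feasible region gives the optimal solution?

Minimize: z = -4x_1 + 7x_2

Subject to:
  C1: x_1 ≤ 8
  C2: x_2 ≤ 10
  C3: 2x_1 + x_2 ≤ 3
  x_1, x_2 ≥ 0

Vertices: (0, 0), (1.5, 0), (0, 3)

Evaluate the objective at each vertex of the feasible region:
  z(0, 0) = 0
  z(1.5, 0) = -6  ←
  z(0, 3) = 21
The minimum is at x_1 = 1.5, x_2 = 0.

(1.5, 0)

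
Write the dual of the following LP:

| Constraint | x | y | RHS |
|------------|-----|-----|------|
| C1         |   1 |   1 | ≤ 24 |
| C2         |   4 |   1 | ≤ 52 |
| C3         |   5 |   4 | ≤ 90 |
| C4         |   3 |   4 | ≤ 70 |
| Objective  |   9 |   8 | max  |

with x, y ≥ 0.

Primal max cᵀx s.t. Ax ≤ b, x ≥ 0  →  Dual min bᵀy s.t. Aᵀy ≥ c, y ≥ 0.

Minimize: z = 24y1 + 52y2 + 90y3 + 70y4

Subject to:
  y1 + 4y2 + 5y3 + 3y4 ≥ 9
  y1 + y2 + 4y3 + 4y4 ≥ 8
  y1, y2, y3, y4 ≥ 0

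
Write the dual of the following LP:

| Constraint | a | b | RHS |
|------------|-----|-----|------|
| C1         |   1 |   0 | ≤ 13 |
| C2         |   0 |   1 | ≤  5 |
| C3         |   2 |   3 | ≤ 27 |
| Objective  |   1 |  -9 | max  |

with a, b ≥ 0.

Primal max cᵀx s.t. Ax ≤ b, x ≥ 0  →  Dual min bᵀy s.t. Aᵀy ≥ c, y ≥ 0.

Minimize: z = 13y1 + 5y2 + 27y3

Subject to:
  y1 + 2y3 ≥ 1
  y2 + 3y3 ≥ -9
  y1, y2, y3 ≥ 0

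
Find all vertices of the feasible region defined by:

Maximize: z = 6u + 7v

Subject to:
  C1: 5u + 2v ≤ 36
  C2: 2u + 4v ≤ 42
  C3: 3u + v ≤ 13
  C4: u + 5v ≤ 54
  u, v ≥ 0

(0, 0), (4.333, 0), (1, 10), (0, 10.5)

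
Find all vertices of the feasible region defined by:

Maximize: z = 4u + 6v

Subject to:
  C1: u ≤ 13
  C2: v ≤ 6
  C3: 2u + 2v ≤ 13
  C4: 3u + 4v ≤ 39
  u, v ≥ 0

(0, 0), (6.5, 0), (0.5, 6), (0, 6)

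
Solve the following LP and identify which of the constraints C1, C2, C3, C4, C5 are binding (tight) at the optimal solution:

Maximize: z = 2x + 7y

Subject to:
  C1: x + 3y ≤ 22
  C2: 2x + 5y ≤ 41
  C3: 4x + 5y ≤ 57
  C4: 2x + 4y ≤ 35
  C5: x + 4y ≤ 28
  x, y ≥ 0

At x = 4, y = 6, compute slack b - a·x for each constraint:
  C1: 22 − 22 = 0  (binding)
  C2: 41 − 38 = 3  (slack)
  C3: 57 − 46 = 11  (slack)
  C4: 35 − 32 = 3  (slack)
  C5: 28 − 28 = 0  (binding)

Optimal: x = 4, y = 6
Binding: C1, C5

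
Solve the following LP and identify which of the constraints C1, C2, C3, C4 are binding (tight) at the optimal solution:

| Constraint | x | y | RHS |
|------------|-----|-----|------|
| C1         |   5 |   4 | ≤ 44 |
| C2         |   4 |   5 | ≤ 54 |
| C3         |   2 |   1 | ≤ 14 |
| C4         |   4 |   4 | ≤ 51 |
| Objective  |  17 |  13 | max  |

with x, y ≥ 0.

At x = 4, y = 6, compute slack b - a·x for each constraint:
  C1: 44 − 44 = 0  (binding)
  C2: 54 − 46 = 8  (slack)
  C3: 14 − 14 = 0  (binding)
  C4: 51 − 40 = 11  (slack)

Optimal: x = 4, y = 6
Binding: C1, C3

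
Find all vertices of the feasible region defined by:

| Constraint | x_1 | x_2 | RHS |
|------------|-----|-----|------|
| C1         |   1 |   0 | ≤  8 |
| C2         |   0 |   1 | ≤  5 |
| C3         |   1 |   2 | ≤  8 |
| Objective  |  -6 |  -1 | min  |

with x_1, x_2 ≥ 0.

(0, 0), (8, 0), (0, 4)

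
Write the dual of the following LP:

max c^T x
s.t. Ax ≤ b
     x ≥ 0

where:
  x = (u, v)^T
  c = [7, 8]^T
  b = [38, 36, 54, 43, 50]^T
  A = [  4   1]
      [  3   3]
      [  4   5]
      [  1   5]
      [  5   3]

Primal max cᵀx s.t. Ax ≤ b, x ≥ 0  →  Dual min bᵀy s.t. Aᵀy ≥ c, y ≥ 0.

Minimize: z = 38y1 + 36y2 + 54y3 + 43y4 + 50y5

Subject to:
  4y1 + 3y2 + 4y3 + y4 + 5y5 ≥ 7
  y1 + 3y2 + 5y3 + 5y4 + 3y5 ≥ 8
  y1, y2, y3, y4, y5 ≥ 0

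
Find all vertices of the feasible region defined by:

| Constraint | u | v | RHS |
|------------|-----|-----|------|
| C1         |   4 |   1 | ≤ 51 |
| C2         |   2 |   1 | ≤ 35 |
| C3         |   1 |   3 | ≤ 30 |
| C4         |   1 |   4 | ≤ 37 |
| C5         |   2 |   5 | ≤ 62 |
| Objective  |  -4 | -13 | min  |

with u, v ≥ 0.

(0, 0), (12.75, 0), (11.18, 6.273), (9, 7), (0, 9.25)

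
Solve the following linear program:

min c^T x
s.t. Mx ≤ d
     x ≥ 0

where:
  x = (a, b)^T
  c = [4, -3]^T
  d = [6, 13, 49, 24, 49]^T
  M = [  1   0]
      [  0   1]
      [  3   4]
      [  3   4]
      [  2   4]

Evaluate the objective at each vertex of the feasible region:
  z(0, 0) = 0
  z(6, 0) = 24
  z(6, 1.5) = 19.5
  z(0, 6) = -18  ←
The minimum is at a = 0, b = 6.

a = 0, b = 6, z = -18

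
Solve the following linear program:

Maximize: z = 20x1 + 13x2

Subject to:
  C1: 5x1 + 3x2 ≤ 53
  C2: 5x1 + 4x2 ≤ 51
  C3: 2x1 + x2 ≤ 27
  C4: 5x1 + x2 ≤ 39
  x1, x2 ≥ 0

Evaluate the objective at each vertex of the feasible region:
  z(0, 0) = 0
  z(7.8, 0) = 156
  z(7, 4) = 192  ←
  z(0, 12.75) = 165.8
The maximum is at x1 = 7, x2 = 4.

x1 = 7, x2 = 4, z = 192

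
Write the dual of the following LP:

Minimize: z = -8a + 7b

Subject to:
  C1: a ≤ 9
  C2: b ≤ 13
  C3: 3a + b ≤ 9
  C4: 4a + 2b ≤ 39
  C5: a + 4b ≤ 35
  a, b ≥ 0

Primal min cᵀx s.t. Ax ≤ b, x ≥ 0  →  Dual max −bᵀy s.t. Aᵀy ≥ −c, y ≥ 0.

Maximize: z = -9y1 - 13y2 - 9y3 - 39y4 - 35y5

Subject to:
  y1 + 3y3 + 4y4 + y5 ≥ 8
  y2 + y3 + 2y4 + 4y5 ≥ -7
  y1, y2, y3, y4, y5 ≥ 0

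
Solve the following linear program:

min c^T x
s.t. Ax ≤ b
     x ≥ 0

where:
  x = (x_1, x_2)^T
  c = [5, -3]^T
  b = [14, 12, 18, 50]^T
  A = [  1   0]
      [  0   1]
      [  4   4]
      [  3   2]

Evaluate the objective at each vertex of the feasible region:
  z(0, 0) = 0
  z(4.5, 0) = 22.5
  z(0, 4.5) = -13.5  ←
The minimum is at x_1 = 0, x_2 = 4.5.

x_1 = 0, x_2 = 4.5, z = -13.5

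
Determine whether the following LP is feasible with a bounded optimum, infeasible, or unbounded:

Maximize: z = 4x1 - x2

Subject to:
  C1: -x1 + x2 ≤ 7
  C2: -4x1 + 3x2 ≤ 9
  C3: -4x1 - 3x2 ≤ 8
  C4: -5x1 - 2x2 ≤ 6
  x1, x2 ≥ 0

Unbounded (objective can increase without bound)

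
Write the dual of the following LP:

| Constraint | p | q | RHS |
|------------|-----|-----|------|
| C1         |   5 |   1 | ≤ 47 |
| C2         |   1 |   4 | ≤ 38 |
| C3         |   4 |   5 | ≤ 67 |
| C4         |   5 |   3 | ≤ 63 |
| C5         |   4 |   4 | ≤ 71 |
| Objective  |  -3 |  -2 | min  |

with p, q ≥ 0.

Primal min cᵀx s.t. Ax ≤ b, x ≥ 0  →  Dual max −bᵀy s.t. Aᵀy ≥ −c, y ≥ 0.

Maximize: z = -47y1 - 38y2 - 67y3 - 63y4 - 71y5

Subject to:
  5y1 + y2 + 4y3 + 5y4 + 4y5 ≥ 3
  y1 + 4y2 + 5y3 + 3y4 + 4y5 ≥ 2
  y1, y2, y3, y4, y5 ≥ 0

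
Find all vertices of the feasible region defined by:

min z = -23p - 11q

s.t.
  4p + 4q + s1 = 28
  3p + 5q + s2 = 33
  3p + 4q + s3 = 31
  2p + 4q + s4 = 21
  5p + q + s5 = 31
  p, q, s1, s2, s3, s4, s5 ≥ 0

(0, 0), (6.2, 0), (6, 1), (3.5, 3.5), (0, 5.25)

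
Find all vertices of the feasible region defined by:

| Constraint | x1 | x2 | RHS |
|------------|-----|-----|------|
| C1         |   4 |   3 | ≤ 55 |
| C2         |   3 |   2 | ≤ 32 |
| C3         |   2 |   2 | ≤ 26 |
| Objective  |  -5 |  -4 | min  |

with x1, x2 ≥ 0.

(0, 0), (10.67, 0), (6, 7), (0, 13)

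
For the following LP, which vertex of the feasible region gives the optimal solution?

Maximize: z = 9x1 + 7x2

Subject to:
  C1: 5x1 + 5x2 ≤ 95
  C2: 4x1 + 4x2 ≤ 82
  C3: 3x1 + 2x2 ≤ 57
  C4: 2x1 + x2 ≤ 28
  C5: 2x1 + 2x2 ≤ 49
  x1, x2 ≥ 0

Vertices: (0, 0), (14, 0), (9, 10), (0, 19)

Evaluate the objective at each vertex of the feasible region:
  z(0, 0) = 0
  z(14, 0) = 126
  z(9, 10) = 151  ←
  z(0, 19) = 133
The maximum is at x1 = 9, x2 = 10.

(9, 10)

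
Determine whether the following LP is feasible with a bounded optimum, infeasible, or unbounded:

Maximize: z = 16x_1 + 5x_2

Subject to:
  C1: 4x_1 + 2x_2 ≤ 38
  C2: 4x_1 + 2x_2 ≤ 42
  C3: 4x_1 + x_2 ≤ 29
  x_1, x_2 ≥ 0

Feasible with a bounded optimal solution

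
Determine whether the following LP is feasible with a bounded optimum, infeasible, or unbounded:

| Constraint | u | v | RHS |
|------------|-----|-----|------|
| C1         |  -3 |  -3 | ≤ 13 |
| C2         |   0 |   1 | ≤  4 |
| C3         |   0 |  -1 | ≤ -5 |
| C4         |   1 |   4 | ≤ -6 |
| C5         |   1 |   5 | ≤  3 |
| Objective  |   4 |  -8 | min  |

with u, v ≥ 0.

Infeasible (no feasible solution exists)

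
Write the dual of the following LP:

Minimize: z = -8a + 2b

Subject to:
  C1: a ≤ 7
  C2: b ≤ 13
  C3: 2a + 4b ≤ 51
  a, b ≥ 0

Primal min cᵀx s.t. Ax ≤ b, x ≥ 0  →  Dual max −bᵀy s.t. Aᵀy ≥ −c, y ≥ 0.

Maximize: z = -7y1 - 13y2 - 51y3

Subject to:
  y1 + 2y3 ≥ 8
  y2 + 4y3 ≥ -2
  y1, y2, y3 ≥ 0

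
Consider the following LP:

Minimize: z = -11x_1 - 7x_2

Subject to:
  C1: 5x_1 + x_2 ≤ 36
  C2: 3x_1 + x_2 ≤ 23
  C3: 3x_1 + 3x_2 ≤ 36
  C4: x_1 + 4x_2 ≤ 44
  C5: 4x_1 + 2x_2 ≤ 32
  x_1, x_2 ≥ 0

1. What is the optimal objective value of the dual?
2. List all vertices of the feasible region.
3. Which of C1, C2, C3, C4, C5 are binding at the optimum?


1. -100
2. (0, 0), (7.2, 0), (6.667, 2.667), (4, 8), (1.333, 10.67), (0, 11)
3. C3, C5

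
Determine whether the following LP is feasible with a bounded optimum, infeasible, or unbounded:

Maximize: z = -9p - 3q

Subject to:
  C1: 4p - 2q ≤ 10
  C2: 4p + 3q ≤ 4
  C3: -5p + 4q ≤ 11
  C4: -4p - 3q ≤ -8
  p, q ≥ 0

Infeasible (no feasible solution exists)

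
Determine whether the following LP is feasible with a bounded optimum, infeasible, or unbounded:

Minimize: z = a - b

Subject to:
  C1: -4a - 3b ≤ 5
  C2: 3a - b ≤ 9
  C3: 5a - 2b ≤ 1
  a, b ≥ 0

Unbounded (objective can decrease without bound)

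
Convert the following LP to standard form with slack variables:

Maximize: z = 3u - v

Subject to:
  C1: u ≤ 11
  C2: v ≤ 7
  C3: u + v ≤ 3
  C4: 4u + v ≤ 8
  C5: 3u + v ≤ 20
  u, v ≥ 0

max z = 3u - v

s.t.
  u + s1 = 11
  v + s2 = 7
  u + v + s3 = 3
  4u + v + s4 = 8
  3u + v + s5 = 20
  u, v, s1, s2, s3, s4, s5 ≥ 0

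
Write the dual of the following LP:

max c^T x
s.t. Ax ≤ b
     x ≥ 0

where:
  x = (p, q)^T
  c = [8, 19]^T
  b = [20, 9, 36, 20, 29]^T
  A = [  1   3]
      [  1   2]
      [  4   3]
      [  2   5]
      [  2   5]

Primal max cᵀx s.t. Ax ≤ b, x ≥ 0  →  Dual min bᵀy s.t. Aᵀy ≥ c, y ≥ 0.

Minimize: z = 20y1 + 9y2 + 36y3 + 20y4 + 29y5

Subject to:
  y1 + y2 + 4y3 + 2y4 + 2y5 ≥ 8
  3y1 + 2y2 + 3y3 + 5y4 + 5y5 ≥ 19
  y1, y2, y3, y4, y5 ≥ 0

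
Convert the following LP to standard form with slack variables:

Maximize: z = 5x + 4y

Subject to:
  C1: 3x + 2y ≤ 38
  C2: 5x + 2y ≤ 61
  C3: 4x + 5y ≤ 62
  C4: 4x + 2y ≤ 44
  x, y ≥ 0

max z = 5x + 4y

s.t.
  3x + 2y + s1 = 38
  5x + 2y + s2 = 61
  4x + 5y + s3 = 62
  4x + 2y + s4 = 44
  x, y, s1, s2, s3, s4 ≥ 0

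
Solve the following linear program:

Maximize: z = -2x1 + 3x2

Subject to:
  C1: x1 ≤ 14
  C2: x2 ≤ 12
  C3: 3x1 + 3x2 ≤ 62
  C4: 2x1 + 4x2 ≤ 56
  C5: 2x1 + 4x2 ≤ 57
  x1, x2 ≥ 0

Evaluate the objective at each vertex of the feasible region:
  z(0, 0) = 0
  z(14, 0) = -28
  z(14, 6.667) = -8
  z(13.33, 7.333) = -4.667
  z(4, 12) = 28
  z(0, 12) = 36  ←
The maximum is at x1 = 0, x2 = 12.

x1 = 0, x2 = 12, z = 36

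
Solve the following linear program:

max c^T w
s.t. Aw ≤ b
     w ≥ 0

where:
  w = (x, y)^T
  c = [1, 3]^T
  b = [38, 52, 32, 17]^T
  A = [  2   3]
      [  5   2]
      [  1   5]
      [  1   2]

Evaluate the objective at each vertex of the feasible region:
  z(0, 0) = 0
  z(10.4, 0) = 10.4
  z(8.75, 4.125) = 21.12
  z(7, 5) = 22  ←
  z(0, 6.4) = 19.2
The maximum is at x = 7, y = 5.

x = 7, y = 5, z = 22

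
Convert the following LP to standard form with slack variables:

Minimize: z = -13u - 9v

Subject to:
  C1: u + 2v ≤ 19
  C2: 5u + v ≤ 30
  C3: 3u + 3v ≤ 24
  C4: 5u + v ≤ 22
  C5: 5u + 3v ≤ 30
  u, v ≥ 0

min z = -13u - 9v

s.t.
  u + 2v + s1 = 19
  5u + v + s2 = 30
  3u + 3v + s3 = 24
  5u + v + s4 = 22
  5u + 3v + s5 = 30
  u, v, s1, s2, s3, s4, s5 ≥ 0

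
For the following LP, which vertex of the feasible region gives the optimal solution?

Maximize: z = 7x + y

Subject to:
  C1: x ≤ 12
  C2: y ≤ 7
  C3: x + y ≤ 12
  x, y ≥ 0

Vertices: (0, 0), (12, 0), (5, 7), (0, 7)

Evaluate the objective at each vertex of the feasible region:
  z(0, 0) = 0
  z(12, 0) = 84  ←
  z(5, 7) = 42
  z(0, 7) = 7
The maximum is at x = 12, y = 0.

(12, 0)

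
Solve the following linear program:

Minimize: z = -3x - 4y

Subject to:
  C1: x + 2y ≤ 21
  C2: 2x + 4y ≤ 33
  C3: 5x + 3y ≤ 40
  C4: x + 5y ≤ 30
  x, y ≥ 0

Evaluate the objective at each vertex of the feasible region:
  z(0, 0) = 0
  z(8, 0) = -24
  z(5, 5) = -35  ←
  z(0, 6) = -24
The minimum is at x = 5, y = 5.

x = 5, y = 5, z = -35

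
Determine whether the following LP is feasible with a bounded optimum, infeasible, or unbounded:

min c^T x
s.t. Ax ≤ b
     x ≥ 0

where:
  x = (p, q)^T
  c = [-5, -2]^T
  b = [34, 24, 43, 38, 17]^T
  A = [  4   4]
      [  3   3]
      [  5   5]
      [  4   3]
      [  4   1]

Feasible with a bounded optimal solution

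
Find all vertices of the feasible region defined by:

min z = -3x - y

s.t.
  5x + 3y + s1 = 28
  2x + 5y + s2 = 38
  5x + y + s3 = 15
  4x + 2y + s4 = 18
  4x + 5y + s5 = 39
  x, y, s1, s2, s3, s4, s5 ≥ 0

(0, 0), (3, 0), (2, 5), (1, 7), (0.5, 7.4), (0, 7.6)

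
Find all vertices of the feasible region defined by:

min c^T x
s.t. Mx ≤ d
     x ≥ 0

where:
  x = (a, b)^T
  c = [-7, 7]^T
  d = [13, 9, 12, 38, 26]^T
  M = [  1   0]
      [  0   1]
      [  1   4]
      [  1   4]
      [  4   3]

(0, 0), (6.5, 0), (5.231, 1.692), (0, 3)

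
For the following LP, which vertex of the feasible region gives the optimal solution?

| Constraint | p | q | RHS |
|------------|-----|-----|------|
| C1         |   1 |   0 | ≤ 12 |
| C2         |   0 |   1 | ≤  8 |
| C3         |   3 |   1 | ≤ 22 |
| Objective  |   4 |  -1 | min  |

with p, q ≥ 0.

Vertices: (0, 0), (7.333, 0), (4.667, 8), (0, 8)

Evaluate the objective at each vertex of the feasible region:
  z(0, 0) = 0
  z(7.333, 0) = 29.33
  z(4.667, 8) = 10.67
  z(0, 8) = -8  ←
The minimum is at p = 0, q = 8.

(0, 8)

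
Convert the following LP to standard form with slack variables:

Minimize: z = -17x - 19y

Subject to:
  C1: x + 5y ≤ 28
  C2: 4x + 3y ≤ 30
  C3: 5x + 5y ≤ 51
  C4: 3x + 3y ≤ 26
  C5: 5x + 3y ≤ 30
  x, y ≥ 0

min z = -17x - 19y

s.t.
  x + 5y + s1 = 28
  4x + 3y + s2 = 30
  5x + 5y + s3 = 51
  3x + 3y + s4 = 26
  5x + 3y + s5 = 30
  x, y, s1, s2, s3, s4, s5 ≥ 0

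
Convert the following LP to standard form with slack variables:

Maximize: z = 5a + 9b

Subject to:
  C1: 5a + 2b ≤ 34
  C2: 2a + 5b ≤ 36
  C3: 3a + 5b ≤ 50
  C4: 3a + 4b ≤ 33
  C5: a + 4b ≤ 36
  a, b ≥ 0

max z = 5a + 9b

s.t.
  5a + 2b + s1 = 34
  2a + 5b + s2 = 36
  3a + 5b + s3 = 50
  3a + 4b + s4 = 33
  a + 4b + s5 = 36
  a, b, s1, s2, s3, s4, s5 ≥ 0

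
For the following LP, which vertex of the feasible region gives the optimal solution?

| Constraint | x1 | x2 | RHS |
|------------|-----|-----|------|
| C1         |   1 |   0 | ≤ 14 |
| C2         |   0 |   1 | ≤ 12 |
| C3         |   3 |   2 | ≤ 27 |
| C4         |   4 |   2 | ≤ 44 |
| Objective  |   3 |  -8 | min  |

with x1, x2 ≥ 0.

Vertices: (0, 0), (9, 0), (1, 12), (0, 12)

Evaluate the objective at each vertex of the feasible region:
  z(0, 0) = 0
  z(9, 0) = 27
  z(1, 12) = -93
  z(0, 12) = -96  ←
The minimum is at x1 = 0, x2 = 12.

(0, 12)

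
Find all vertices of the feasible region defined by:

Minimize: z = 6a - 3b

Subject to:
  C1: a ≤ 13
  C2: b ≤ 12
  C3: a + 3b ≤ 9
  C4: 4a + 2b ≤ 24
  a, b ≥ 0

(0, 0), (6, 0), (5.4, 1.2), (0, 3)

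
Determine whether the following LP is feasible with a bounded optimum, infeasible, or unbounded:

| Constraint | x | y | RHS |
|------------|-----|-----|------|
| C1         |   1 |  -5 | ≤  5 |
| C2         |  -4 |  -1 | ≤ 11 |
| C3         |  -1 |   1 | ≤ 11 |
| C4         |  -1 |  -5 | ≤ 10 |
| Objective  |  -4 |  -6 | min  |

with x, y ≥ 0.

Unbounded (objective can decrease without bound)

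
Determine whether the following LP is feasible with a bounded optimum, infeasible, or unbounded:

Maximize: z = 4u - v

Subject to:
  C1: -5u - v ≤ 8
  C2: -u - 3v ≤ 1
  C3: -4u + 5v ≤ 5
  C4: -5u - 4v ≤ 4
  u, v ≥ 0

Unbounded (objective can increase without bound)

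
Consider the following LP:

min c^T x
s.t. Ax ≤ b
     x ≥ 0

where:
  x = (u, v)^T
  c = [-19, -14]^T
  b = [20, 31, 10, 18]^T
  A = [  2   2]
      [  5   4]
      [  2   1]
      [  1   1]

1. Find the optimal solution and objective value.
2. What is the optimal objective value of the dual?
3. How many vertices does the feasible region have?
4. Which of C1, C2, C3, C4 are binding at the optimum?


1. u = 3, v = 4, z = -113
2. -113
3. 4
4. C2, C3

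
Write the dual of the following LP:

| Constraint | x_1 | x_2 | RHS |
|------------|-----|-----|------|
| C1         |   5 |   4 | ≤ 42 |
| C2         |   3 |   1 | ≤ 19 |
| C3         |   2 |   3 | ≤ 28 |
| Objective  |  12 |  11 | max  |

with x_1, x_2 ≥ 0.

Primal max cᵀx s.t. Ax ≤ b, x ≥ 0  →  Dual min bᵀy s.t. Aᵀy ≥ c, y ≥ 0.

Minimize: z = 42y1 + 19y2 + 28y3

Subject to:
  5y1 + 3y2 + 2y3 ≥ 12
  4y1 + y2 + 3y3 ≥ 11
  y1, y2, y3 ≥ 0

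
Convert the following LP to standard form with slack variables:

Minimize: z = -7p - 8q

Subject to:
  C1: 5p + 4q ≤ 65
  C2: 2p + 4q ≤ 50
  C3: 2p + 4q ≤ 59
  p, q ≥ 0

min z = -7p - 8q

s.t.
  5p + 4q + s1 = 65
  2p + 4q + s2 = 50
  2p + 4q + s3 = 59
  p, q, s1, s2, s3 ≥ 0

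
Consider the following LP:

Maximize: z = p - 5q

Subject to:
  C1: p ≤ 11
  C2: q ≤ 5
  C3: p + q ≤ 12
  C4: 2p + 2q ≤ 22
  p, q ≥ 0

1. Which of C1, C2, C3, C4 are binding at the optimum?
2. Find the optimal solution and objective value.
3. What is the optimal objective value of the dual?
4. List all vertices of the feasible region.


1. C1, C4
2. p = 11, q = 0, z = 11
3. 11
4. (0, 0), (11, 0), (6, 5), (0, 5)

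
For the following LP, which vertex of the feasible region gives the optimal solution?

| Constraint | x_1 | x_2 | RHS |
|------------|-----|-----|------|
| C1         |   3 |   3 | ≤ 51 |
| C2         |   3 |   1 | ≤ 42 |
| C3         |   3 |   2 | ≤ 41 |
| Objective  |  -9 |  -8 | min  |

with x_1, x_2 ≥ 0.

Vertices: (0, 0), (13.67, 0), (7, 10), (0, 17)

Evaluate the objective at each vertex of the feasible region:
  z(0, 0) = 0
  z(13.67, 0) = -123
  z(7, 10) = -143  ←
  z(0, 17) = -136
The minimum is at x_1 = 7, x_2 = 10.

(7, 10)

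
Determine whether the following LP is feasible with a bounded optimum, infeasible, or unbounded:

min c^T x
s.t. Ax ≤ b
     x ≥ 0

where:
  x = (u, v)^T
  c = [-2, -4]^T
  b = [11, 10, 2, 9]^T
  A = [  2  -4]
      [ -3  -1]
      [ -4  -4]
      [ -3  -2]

Unbounded (objective can decrease without bound)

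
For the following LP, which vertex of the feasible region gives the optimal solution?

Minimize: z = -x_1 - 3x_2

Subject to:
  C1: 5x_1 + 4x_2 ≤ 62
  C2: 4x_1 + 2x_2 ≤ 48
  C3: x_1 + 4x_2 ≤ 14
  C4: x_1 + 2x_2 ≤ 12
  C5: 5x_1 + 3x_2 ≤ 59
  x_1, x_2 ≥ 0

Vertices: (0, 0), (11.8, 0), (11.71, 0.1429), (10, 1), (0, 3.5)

Evaluate the objective at each vertex of the feasible region:
  z(0, 0) = 0
  z(11.8, 0) = -11.8
  z(11.71, 0.1429) = -12.14
  z(10, 1) = -13  ←
  z(0, 3.5) = -10.5
The minimum is at x_1 = 10, x_2 = 1.

(10, 1)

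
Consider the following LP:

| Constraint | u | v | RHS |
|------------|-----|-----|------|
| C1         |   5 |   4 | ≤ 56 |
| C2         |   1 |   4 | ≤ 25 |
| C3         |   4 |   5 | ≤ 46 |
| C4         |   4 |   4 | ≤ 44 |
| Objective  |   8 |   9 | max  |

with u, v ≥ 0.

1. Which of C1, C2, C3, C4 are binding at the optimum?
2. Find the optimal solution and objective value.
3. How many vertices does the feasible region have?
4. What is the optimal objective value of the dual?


1. C3, C4
2. u = 9, v = 2, z = 90
3. 5
4. 90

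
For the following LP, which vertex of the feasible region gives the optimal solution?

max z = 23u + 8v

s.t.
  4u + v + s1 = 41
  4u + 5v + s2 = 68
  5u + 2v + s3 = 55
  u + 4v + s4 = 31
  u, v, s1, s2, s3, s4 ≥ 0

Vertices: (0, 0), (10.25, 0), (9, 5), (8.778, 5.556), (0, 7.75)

Evaluate the objective at each vertex of the feasible region:
  z(0, 0) = 0
  z(10.25, 0) = 235.8
  z(9, 5) = 247  ←
  z(8.778, 5.556) = 246.3
  z(0, 7.75) = 62
The maximum is at u = 9, v = 5.

(9, 5)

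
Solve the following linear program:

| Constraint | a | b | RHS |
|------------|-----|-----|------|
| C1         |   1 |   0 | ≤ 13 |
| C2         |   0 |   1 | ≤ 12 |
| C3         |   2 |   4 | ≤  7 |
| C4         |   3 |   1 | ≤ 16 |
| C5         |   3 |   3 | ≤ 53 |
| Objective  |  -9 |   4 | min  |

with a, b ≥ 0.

Evaluate the objective at each vertex of the feasible region:
  z(0, 0) = 0
  z(3.5, 0) = -31.5  ←
  z(0, 1.75) = 7
The minimum is at a = 3.5, b = 0.

a = 3.5, b = 0, z = -31.5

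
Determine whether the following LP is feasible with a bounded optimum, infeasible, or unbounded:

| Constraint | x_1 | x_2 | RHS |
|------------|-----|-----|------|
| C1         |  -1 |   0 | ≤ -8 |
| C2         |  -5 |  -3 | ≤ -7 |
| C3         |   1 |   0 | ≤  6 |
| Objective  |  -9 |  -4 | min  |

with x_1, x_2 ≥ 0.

Infeasible (no feasible solution exists)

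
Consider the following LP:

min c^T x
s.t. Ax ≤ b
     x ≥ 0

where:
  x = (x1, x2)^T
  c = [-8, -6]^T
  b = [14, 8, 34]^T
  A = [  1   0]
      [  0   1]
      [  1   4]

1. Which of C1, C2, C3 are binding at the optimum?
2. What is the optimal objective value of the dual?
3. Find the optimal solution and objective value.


1. C1, C3
2. -142
3. x1 = 14, x2 = 5, z = -142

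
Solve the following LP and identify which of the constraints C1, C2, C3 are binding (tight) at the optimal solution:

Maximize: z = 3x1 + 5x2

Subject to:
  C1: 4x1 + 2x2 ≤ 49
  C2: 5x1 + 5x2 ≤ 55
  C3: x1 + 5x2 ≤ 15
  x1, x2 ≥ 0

At x1 = 10, x2 = 1, compute slack b - a·x for each constraint:
  C1: 49 − 42 = 7  (slack)
  C2: 55 − 55 = 0  (binding)
  C3: 15 − 15 = 0  (binding)

Optimal: x1 = 10, x2 = 1
Binding: C2, C3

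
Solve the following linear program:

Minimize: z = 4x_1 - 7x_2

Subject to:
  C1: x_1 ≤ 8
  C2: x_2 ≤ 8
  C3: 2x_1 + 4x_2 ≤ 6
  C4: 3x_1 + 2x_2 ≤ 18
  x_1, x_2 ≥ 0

Evaluate the objective at each vertex of the feasible region:
  z(0, 0) = 0
  z(3, 0) = 12
  z(0, 1.5) = -10.5  ←
The minimum is at x_1 = 0, x_2 = 1.5.

x_1 = 0, x_2 = 1.5, z = -10.5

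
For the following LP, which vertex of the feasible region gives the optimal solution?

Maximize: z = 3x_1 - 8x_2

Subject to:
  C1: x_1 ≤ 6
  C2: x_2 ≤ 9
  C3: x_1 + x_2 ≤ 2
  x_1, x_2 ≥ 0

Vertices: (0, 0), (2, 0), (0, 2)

Evaluate the objective at each vertex of the feasible region:
  z(0, 0) = 0
  z(2, 0) = 6  ←
  z(0, 2) = -16
The maximum is at x_1 = 2, x_2 = 0.

(2, 0)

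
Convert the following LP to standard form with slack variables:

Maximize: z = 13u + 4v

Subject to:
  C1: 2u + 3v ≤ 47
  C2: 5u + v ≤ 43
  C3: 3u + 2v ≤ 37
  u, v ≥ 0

max z = 13u + 4v

s.t.
  2u + 3v + s1 = 47
  5u + v + s2 = 43
  3u + 2v + s3 = 37
  u, v, s1, s2, s3 ≥ 0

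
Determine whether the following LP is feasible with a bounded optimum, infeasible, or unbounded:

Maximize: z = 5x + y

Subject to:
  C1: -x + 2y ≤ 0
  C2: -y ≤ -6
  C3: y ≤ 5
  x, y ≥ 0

Infeasible (no feasible solution exists)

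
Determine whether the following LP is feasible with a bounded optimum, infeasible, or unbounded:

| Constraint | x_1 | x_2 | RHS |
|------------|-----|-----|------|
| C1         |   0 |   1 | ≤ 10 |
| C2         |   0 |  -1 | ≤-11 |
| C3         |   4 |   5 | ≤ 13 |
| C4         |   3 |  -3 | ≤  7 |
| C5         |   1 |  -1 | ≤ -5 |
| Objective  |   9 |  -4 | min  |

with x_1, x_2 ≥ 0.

Infeasible (no feasible solution exists)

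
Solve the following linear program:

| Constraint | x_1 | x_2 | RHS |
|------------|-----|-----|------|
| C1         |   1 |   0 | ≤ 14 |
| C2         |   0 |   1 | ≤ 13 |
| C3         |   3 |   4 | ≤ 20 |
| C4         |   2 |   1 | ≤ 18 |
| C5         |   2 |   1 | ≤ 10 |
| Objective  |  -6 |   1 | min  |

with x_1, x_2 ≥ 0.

Evaluate the objective at each vertex of the feasible region:
  z(0, 0) = 0
  z(5, 0) = -30  ←
  z(4, 2) = -22
  z(0, 5) = 5
The minimum is at x_1 = 5, x_2 = 0.

x_1 = 5, x_2 = 0, z = -30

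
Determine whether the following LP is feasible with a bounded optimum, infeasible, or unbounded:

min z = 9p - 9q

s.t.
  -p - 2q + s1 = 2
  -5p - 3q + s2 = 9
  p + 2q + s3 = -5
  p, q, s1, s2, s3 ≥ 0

Infeasible (no feasible solution exists)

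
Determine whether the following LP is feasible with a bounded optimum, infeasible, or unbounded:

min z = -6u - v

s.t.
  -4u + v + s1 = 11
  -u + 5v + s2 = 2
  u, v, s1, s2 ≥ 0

Unbounded (objective can decrease without bound)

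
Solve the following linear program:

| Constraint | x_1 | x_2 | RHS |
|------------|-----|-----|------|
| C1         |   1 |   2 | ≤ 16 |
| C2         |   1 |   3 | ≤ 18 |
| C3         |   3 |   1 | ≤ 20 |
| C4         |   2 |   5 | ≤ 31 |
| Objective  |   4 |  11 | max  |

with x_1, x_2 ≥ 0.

Evaluate the objective at each vertex of the feasible region:
  z(0, 0) = 0
  z(6.667, 0) = 26.67
  z(5.308, 4.077) = 66.08
  z(3, 5) = 67  ←
  z(0, 6) = 66
The maximum is at x_1 = 3, x_2 = 5.

x_1 = 3, x_2 = 5, z = 67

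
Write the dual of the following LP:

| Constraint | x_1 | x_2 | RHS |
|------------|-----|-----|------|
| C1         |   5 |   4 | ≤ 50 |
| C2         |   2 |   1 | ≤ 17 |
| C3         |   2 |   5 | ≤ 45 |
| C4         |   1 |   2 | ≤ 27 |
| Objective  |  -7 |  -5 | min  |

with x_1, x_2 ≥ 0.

Primal min cᵀx s.t. Ax ≤ b, x ≥ 0  →  Dual max −bᵀy s.t. Aᵀy ≥ −c, y ≥ 0.

Maximize: z = -50y1 - 17y2 - 45y3 - 27y4

Subject to:
  5y1 + 2y2 + 2y3 + y4 ≥ 7
  4y1 + y2 + 5y3 + 2y4 ≥ 5
  y1, y2, y3, y4 ≥ 0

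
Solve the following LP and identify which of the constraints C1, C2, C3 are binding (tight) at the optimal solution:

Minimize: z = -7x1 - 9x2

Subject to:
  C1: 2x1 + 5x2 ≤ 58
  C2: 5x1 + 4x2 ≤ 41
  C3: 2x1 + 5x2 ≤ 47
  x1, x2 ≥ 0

At x1 = 1, x2 = 9, compute slack b - a·x for each constraint:
  C1: 58 − 47 = 11  (slack)
  C2: 41 − 41 = 0  (binding)
  C3: 47 − 47 = 0  (binding)

Optimal: x1 = 1, x2 = 9
Binding: C2, C3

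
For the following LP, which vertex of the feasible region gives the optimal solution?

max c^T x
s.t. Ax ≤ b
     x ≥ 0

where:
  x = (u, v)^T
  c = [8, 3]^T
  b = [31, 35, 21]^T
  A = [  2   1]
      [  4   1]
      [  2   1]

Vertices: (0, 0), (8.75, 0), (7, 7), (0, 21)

Evaluate the objective at each vertex of the feasible region:
  z(0, 0) = 0
  z(8.75, 0) = 70
  z(7, 7) = 77  ←
  z(0, 21) = 63
The maximum is at u = 7, v = 7.

(7, 7)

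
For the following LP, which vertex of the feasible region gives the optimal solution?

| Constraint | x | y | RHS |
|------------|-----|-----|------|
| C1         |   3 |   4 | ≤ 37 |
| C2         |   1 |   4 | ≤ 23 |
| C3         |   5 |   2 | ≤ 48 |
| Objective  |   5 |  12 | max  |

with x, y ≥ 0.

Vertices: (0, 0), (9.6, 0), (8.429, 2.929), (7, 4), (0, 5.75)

Evaluate the objective at each vertex of the feasible region:
  z(0, 0) = 0
  z(9.6, 0) = 48
  z(8.429, 2.929) = 77.29
  z(7, 4) = 83  ←
  z(0, 5.75) = 69
The maximum is at x = 7, y = 4.

(7, 4)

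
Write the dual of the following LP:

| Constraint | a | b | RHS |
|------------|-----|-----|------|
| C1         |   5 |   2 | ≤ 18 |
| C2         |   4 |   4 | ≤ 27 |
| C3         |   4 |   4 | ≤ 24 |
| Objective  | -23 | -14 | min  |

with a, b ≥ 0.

Primal min cᵀx s.t. Ax ≤ b, x ≥ 0  →  Dual max −bᵀy s.t. Aᵀy ≥ −c, y ≥ 0.

Maximize: z = -18y1 - 27y2 - 24y3

Subject to:
  5y1 + 4y2 + 4y3 ≥ 23
  2y1 + 4y2 + 4y3 ≥ 14
  y1, y2, y3 ≥ 0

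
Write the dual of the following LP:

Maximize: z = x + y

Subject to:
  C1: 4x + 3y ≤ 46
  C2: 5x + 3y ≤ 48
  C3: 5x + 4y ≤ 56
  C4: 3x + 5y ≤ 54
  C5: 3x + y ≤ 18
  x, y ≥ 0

Primal max cᵀx s.t. Ax ≤ b, x ≥ 0  →  Dual min bᵀy s.t. Aᵀy ≥ c, y ≥ 0.

Minimize: z = 46y1 + 48y2 + 56y3 + 54y4 + 18y5

Subject to:
  4y1 + 5y2 + 5y3 + 3y4 + 3y5 ≥ 1
  3y1 + 3y2 + 4y3 + 5y4 + y5 ≥ 1
  y1, y2, y3, y4, y5 ≥ 0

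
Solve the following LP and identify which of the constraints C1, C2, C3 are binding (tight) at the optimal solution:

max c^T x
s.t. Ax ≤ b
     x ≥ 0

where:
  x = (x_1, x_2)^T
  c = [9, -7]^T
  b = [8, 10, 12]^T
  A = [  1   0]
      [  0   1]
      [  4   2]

At x_1 = 3, x_2 = 0, compute slack b - a·x for each constraint:
  C1: 8 − 3 = 5  (slack)
  C2: 10 − 0 = 10  (slack)
  C3: 12 − 12 = 0  (binding)

Optimal: x_1 = 3, x_2 = 0
Binding: C3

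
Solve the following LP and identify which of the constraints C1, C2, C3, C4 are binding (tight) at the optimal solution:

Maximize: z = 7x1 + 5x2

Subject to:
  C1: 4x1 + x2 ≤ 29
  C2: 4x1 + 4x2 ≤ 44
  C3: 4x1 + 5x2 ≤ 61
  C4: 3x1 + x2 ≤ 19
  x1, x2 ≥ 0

At x1 = 4, x2 = 7, compute slack b - a·x for each constraint:
  C1: 29 − 23 = 6  (slack)
  C2: 44 − 44 = 0  (binding)
  C3: 61 − 51 = 10  (slack)
  C4: 19 − 19 = 0  (binding)

Optimal: x1 = 4, x2 = 7
Binding: C2, C4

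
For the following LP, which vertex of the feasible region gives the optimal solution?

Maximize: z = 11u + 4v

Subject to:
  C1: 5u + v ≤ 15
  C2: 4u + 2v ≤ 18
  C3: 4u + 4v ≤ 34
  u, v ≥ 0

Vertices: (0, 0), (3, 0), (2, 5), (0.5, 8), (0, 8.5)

Evaluate the objective at each vertex of the feasible region:
  z(0, 0) = 0
  z(3, 0) = 33
  z(2, 5) = 42  ←
  z(0.5, 8) = 37.5
  z(0, 8.5) = 34
The maximum is at u = 2, v = 5.

(2, 5)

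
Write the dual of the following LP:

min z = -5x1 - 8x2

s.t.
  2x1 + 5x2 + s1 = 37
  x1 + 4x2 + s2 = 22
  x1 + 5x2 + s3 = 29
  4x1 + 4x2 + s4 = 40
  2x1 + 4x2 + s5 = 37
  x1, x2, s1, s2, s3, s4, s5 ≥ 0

Primal min cᵀx s.t. Ax ≤ b, x ≥ 0  →  Dual max −bᵀy s.t. Aᵀy ≥ −c, y ≥ 0.

Maximize: z = -37y1 - 22y2 - 29y3 - 40y4 - 37y5

Subject to:
  2y1 + y2 + y3 + 4y4 + 2y5 ≥ 5
  5y1 + 4y2 + 5y3 + 4y4 + 4y5 ≥ 8
  y1, y2, y3, y4, y5 ≥ 0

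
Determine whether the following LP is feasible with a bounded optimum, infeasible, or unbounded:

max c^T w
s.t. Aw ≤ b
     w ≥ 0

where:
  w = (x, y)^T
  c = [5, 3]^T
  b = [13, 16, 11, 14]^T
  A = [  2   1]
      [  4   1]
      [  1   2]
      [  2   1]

Feasible with a bounded optimal solution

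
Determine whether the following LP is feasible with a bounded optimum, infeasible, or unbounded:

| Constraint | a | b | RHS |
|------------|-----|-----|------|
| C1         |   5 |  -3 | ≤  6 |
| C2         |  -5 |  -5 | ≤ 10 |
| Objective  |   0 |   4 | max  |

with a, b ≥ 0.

Unbounded (objective can increase without bound)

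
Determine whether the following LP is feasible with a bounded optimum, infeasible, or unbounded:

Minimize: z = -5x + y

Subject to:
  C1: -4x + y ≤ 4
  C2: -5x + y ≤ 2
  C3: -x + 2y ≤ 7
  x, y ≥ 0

Unbounded (objective can decrease without bound)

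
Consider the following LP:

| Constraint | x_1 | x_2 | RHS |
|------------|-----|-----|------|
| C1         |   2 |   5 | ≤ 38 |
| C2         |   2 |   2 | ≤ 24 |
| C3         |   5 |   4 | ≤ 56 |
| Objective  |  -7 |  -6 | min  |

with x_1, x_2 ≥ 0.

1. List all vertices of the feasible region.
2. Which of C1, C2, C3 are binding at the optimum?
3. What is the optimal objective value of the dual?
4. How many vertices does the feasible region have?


1. (0, 0), (11.2, 0), (8, 4), (7.333, 4.667), (0, 7.6)
2. C2, C3
3. -80
4. 5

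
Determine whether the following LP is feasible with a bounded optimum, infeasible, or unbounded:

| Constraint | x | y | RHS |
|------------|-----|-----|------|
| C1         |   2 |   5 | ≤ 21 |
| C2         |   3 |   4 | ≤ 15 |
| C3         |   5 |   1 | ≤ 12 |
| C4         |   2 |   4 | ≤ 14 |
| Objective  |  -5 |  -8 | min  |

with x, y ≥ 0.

Feasible with a bounded optimal solution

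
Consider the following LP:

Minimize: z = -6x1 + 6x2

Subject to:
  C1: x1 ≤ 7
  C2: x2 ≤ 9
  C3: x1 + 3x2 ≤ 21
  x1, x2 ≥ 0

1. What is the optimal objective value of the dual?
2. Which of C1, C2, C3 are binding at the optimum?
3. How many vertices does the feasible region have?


1. -42
2. C1
3. 4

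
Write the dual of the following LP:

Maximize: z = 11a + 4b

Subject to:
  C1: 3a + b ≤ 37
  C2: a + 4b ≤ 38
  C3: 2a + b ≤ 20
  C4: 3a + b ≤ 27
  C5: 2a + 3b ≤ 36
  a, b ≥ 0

Primal max cᵀx s.t. Ax ≤ b, x ≥ 0  →  Dual min bᵀy s.t. Aᵀy ≥ c, y ≥ 0.

Minimize: z = 37y1 + 38y2 + 20y3 + 27y4 + 36y5

Subject to:
  3y1 + y2 + 2y3 + 3y4 + 2y5 ≥ 11
  y1 + 4y2 + y3 + y4 + 3y5 ≥ 4
  y1, y2, y3, y4, y5 ≥ 0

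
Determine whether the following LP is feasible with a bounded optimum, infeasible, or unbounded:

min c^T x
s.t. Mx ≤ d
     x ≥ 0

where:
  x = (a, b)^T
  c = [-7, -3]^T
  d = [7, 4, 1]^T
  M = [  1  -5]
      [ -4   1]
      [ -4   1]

Unbounded (objective can decrease without bound)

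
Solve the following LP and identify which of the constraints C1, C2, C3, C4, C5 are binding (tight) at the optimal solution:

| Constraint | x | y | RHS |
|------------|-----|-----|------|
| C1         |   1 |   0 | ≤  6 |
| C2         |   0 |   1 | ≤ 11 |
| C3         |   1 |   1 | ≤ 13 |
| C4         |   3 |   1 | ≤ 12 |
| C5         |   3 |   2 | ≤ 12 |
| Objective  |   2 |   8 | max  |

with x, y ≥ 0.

At x = 0, y = 6, compute slack b - a·x for each constraint:
  C1: 6 − 0 = 6  (slack)
  C2: 11 − 6 = 5  (slack)
  C3: 13 − 6 = 7  (slack)
  C4: 12 − 6 = 6  (slack)
  C5: 12 − 12 = 0  (binding)

Optimal: x = 0, y = 6
Binding: C5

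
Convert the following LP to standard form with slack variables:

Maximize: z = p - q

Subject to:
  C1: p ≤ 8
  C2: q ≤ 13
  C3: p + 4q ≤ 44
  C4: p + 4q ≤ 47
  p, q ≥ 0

max z = p - q

s.t.
  p + s1 = 8
  q + s2 = 13
  p + 4q + s3 = 44
  p + 4q + s4 = 47
  p, q, s1, s2, s3, s4 ≥ 0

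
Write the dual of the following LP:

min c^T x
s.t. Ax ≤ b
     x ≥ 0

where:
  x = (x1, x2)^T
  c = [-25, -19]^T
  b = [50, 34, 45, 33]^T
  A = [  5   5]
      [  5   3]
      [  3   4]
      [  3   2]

Primal min cᵀx s.t. Ax ≤ b, x ≥ 0  →  Dual max −bᵀy s.t. Aᵀy ≥ −c, y ≥ 0.

Maximize: z = -50y1 - 34y2 - 45y3 - 33y4

Subject to:
  5y1 + 5y2 + 3y3 + 3y4 ≥ 25
  5y1 + 3y2 + 4y3 + 2y4 ≥ 19
  y1, y2, y3, y4 ≥ 0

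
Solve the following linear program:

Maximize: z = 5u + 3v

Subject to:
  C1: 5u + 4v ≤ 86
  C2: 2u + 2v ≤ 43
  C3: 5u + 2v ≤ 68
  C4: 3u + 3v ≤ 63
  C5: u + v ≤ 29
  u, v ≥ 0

Evaluate the objective at each vertex of the feasible region:
  z(0, 0) = 0
  z(13.6, 0) = 68
  z(10, 9) = 77  ←
  z(2, 19) = 67
  z(0, 21) = 63
The maximum is at u = 10, v = 9.

u = 10, v = 9, z = 77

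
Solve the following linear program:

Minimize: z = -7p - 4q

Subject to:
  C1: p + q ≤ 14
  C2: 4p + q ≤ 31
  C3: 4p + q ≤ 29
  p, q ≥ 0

Evaluate the objective at each vertex of the feasible region:
  z(0, 0) = 0
  z(7.25, 0) = -50.75
  z(5, 9) = -71  ←
  z(0, 14) = -56
The minimum is at p = 5, q = 9.

p = 5, q = 9, z = -71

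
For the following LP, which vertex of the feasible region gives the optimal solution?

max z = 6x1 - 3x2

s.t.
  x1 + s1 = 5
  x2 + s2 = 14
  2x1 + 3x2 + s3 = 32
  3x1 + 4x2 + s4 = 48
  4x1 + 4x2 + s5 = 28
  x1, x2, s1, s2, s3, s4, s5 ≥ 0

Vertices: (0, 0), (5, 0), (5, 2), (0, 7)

Evaluate the objective at each vertex of the feasible region:
  z(0, 0) = 0
  z(5, 0) = 30  ←
  z(5, 2) = 24
  z(0, 7) = -21
The maximum is at x1 = 5, x2 = 0.

(5, 0)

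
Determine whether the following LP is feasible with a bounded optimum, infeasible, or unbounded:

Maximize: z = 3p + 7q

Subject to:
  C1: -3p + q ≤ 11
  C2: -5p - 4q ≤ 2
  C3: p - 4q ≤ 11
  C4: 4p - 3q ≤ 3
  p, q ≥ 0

Unbounded (objective can increase without bound)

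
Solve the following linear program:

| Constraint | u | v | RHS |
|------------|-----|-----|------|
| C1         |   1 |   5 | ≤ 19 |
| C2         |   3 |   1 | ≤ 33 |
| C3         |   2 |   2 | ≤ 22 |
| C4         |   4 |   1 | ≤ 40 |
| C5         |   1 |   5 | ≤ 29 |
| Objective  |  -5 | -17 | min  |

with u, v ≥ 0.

Evaluate the objective at each vertex of the feasible region:
  z(0, 0) = 0
  z(10, 0) = -50
  z(9.667, 1.333) = -71
  z(9, 2) = -79  ←
  z(0, 3.8) = -64.6
The minimum is at u = 9, v = 2.

u = 9, v = 2, z = -79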